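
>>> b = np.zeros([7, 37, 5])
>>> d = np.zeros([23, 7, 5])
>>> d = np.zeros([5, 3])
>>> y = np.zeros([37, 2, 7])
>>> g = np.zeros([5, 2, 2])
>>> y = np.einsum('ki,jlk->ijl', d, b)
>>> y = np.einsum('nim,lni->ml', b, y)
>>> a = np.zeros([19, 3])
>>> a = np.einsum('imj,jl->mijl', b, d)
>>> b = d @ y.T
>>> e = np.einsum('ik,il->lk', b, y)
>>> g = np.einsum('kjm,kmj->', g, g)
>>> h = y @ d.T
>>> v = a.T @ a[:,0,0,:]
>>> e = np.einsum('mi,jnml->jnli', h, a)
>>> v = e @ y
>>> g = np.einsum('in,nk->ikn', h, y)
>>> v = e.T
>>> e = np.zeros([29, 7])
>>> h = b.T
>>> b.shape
(5, 5)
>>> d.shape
(5, 3)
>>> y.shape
(5, 3)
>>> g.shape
(5, 3, 5)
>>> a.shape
(37, 7, 5, 3)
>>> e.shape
(29, 7)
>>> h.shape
(5, 5)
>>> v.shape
(5, 3, 7, 37)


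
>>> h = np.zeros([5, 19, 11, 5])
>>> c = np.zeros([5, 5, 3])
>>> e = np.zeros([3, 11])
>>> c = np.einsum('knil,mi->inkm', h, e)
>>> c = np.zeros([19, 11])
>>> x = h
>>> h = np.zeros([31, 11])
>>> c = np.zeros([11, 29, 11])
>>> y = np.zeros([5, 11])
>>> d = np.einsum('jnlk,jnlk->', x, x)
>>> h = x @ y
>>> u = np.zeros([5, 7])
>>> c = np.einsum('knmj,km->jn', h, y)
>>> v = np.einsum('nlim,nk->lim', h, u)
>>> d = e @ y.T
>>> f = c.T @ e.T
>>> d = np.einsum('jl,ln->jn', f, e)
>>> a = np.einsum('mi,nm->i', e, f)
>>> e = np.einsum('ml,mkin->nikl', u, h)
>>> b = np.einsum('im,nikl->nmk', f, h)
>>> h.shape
(5, 19, 11, 11)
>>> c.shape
(11, 19)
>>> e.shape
(11, 11, 19, 7)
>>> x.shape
(5, 19, 11, 5)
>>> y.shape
(5, 11)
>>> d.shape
(19, 11)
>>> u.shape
(5, 7)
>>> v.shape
(19, 11, 11)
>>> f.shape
(19, 3)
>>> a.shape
(11,)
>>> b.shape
(5, 3, 11)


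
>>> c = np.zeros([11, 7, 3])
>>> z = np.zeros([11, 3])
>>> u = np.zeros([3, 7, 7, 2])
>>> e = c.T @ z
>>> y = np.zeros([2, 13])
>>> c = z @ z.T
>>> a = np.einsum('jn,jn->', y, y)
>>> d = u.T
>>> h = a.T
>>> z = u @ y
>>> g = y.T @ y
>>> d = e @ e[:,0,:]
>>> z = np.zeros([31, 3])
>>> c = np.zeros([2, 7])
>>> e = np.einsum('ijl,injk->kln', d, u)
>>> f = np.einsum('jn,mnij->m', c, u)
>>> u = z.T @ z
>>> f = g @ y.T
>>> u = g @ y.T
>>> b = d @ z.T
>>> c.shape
(2, 7)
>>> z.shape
(31, 3)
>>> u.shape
(13, 2)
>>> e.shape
(2, 3, 7)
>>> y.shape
(2, 13)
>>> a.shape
()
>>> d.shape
(3, 7, 3)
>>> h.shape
()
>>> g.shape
(13, 13)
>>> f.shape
(13, 2)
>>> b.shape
(3, 7, 31)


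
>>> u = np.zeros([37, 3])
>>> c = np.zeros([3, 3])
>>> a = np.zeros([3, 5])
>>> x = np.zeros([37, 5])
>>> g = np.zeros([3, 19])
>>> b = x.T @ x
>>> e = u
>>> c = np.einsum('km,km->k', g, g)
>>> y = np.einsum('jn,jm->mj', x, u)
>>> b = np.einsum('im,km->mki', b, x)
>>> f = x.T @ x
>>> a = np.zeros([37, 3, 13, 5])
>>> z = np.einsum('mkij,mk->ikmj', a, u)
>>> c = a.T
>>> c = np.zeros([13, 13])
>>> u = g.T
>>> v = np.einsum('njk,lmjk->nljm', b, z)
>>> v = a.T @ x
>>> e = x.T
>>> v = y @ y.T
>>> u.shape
(19, 3)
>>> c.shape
(13, 13)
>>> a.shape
(37, 3, 13, 5)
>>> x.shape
(37, 5)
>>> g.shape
(3, 19)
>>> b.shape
(5, 37, 5)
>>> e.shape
(5, 37)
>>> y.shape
(3, 37)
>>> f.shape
(5, 5)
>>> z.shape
(13, 3, 37, 5)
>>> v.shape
(3, 3)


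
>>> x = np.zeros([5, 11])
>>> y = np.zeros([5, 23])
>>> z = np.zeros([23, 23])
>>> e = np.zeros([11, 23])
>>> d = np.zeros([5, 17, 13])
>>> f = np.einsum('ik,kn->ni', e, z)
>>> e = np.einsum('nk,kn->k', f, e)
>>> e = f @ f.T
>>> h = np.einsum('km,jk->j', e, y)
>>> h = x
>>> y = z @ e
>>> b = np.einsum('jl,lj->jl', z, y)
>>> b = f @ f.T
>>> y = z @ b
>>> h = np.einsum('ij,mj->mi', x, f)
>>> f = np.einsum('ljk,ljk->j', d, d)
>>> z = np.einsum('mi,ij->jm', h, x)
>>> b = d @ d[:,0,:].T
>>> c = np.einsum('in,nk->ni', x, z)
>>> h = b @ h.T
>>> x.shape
(5, 11)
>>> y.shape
(23, 23)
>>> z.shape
(11, 23)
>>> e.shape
(23, 23)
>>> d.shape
(5, 17, 13)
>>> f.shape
(17,)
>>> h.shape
(5, 17, 23)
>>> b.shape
(5, 17, 5)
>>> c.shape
(11, 5)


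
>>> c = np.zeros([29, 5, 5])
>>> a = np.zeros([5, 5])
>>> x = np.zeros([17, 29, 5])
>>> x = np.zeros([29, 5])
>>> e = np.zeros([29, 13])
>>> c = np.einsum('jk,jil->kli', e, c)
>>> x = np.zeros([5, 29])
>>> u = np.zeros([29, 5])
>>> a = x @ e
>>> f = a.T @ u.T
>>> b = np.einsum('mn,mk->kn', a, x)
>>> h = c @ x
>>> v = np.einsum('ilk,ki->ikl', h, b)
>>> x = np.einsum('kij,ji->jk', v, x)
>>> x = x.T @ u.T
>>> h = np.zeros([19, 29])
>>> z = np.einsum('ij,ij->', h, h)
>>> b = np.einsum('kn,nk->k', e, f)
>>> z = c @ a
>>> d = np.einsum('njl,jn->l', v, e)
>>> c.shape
(13, 5, 5)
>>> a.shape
(5, 13)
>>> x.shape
(13, 29)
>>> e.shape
(29, 13)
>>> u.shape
(29, 5)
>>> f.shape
(13, 29)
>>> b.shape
(29,)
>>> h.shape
(19, 29)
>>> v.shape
(13, 29, 5)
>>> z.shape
(13, 5, 13)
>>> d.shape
(5,)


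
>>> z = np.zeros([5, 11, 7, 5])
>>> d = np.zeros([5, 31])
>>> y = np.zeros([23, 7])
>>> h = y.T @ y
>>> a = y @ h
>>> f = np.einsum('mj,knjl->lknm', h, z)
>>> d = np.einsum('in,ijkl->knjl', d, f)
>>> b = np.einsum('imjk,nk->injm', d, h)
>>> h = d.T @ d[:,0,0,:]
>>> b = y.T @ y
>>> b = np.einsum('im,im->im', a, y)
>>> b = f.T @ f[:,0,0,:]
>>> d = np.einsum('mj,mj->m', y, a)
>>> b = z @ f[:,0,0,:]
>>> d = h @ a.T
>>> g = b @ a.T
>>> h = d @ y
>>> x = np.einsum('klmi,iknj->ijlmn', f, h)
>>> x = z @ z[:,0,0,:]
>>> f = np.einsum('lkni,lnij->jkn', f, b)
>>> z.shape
(5, 11, 7, 5)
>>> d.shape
(7, 5, 31, 23)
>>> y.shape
(23, 7)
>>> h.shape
(7, 5, 31, 7)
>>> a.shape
(23, 7)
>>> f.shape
(7, 5, 11)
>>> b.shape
(5, 11, 7, 7)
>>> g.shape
(5, 11, 7, 23)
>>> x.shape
(5, 11, 7, 5)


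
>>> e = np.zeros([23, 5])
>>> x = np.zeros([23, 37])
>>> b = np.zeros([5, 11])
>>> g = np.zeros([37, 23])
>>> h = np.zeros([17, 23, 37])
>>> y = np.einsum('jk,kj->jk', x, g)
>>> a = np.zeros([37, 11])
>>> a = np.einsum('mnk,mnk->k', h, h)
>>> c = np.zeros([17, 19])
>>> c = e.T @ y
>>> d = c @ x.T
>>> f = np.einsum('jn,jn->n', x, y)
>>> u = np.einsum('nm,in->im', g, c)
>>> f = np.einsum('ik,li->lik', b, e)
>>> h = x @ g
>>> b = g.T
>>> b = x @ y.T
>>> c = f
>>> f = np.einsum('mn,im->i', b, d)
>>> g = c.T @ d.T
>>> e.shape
(23, 5)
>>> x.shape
(23, 37)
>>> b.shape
(23, 23)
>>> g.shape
(11, 5, 5)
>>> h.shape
(23, 23)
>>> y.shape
(23, 37)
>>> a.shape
(37,)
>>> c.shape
(23, 5, 11)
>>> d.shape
(5, 23)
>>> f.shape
(5,)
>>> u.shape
(5, 23)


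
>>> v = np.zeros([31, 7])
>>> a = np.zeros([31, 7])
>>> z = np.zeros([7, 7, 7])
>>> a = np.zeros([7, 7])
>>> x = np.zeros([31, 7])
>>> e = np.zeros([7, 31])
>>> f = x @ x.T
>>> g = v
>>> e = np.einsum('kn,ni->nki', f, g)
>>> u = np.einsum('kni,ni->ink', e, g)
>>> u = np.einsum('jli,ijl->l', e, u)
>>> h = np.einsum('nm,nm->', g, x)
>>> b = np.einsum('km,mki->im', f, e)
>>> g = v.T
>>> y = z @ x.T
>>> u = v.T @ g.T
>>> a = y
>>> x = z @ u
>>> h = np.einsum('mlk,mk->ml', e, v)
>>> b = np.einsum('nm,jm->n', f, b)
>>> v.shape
(31, 7)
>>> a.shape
(7, 7, 31)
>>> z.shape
(7, 7, 7)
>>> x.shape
(7, 7, 7)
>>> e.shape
(31, 31, 7)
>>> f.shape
(31, 31)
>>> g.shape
(7, 31)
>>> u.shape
(7, 7)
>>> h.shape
(31, 31)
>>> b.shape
(31,)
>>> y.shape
(7, 7, 31)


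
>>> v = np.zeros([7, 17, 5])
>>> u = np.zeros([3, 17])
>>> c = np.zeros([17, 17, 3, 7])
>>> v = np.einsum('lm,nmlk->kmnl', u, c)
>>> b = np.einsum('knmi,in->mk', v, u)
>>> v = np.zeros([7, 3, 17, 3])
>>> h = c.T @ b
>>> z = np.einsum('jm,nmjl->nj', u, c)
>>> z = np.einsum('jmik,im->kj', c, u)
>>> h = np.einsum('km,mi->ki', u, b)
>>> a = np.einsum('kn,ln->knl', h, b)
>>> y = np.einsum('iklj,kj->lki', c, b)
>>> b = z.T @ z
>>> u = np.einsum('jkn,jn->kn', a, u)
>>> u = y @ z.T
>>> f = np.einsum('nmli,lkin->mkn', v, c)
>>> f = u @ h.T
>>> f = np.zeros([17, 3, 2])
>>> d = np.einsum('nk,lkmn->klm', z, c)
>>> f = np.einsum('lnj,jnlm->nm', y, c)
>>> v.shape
(7, 3, 17, 3)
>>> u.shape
(3, 17, 7)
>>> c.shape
(17, 17, 3, 7)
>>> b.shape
(17, 17)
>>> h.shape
(3, 7)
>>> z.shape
(7, 17)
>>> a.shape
(3, 7, 17)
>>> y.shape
(3, 17, 17)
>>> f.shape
(17, 7)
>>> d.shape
(17, 17, 3)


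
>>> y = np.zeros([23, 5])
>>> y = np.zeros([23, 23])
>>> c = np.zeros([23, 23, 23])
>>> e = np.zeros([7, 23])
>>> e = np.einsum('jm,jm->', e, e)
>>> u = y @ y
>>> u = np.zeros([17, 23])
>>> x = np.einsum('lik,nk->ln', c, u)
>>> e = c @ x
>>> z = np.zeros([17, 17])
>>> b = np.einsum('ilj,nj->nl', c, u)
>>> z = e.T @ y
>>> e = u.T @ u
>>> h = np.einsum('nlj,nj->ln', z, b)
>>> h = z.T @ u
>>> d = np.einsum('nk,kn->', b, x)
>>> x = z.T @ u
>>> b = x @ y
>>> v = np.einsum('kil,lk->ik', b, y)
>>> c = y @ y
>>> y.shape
(23, 23)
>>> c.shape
(23, 23)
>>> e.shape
(23, 23)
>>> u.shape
(17, 23)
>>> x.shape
(23, 23, 23)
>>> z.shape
(17, 23, 23)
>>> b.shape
(23, 23, 23)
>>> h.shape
(23, 23, 23)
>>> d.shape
()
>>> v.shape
(23, 23)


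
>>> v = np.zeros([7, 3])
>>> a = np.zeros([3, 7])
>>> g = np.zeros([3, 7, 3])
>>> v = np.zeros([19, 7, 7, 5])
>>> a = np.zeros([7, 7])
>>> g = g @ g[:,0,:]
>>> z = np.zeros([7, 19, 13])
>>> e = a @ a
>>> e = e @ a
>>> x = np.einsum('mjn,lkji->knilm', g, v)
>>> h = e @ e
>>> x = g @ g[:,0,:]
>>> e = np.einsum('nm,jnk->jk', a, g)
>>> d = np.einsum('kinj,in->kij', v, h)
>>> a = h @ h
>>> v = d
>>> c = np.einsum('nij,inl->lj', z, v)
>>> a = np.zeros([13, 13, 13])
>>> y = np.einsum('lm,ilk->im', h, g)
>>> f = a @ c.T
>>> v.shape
(19, 7, 5)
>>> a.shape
(13, 13, 13)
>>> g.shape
(3, 7, 3)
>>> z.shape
(7, 19, 13)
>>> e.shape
(3, 3)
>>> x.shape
(3, 7, 3)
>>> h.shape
(7, 7)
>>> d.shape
(19, 7, 5)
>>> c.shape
(5, 13)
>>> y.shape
(3, 7)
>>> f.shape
(13, 13, 5)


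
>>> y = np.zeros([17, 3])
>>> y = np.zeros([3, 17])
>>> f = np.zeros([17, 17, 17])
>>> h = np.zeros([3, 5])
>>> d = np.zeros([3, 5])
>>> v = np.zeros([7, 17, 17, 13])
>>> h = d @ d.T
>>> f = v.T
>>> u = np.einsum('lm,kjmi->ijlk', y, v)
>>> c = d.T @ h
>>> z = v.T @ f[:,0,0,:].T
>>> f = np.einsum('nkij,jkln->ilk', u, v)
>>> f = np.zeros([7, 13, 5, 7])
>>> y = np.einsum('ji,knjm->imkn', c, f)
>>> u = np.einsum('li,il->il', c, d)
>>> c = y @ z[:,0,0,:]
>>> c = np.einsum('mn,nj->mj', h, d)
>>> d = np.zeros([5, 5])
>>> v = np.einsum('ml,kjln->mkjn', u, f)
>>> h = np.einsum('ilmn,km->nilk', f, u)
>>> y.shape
(3, 7, 7, 13)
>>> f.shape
(7, 13, 5, 7)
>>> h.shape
(7, 7, 13, 3)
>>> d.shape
(5, 5)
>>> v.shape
(3, 7, 13, 7)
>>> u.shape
(3, 5)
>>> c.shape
(3, 5)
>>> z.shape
(13, 17, 17, 13)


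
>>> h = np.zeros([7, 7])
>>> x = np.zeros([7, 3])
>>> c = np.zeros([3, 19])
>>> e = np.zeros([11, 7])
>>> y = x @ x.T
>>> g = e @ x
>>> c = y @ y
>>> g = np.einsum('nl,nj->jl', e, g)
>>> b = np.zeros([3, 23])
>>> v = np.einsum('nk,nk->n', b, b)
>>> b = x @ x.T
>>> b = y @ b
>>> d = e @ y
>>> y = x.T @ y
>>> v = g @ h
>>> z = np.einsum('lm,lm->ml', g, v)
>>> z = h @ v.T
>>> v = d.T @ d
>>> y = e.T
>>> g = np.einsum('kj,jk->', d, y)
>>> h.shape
(7, 7)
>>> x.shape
(7, 3)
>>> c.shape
(7, 7)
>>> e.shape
(11, 7)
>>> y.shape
(7, 11)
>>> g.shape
()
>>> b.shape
(7, 7)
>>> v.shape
(7, 7)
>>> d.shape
(11, 7)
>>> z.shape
(7, 3)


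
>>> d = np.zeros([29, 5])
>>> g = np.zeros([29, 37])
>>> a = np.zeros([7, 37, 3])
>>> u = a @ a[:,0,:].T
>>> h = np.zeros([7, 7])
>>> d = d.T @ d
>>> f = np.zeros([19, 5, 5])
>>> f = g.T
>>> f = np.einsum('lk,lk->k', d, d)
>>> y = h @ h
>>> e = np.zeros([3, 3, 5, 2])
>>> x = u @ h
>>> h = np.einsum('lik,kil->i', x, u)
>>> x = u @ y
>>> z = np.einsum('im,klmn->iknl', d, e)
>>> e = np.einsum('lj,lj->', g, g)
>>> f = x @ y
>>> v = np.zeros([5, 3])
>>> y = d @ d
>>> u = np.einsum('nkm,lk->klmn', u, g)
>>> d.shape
(5, 5)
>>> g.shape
(29, 37)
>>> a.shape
(7, 37, 3)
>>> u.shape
(37, 29, 7, 7)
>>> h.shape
(37,)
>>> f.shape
(7, 37, 7)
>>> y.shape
(5, 5)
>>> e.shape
()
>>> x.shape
(7, 37, 7)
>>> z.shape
(5, 3, 2, 3)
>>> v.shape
(5, 3)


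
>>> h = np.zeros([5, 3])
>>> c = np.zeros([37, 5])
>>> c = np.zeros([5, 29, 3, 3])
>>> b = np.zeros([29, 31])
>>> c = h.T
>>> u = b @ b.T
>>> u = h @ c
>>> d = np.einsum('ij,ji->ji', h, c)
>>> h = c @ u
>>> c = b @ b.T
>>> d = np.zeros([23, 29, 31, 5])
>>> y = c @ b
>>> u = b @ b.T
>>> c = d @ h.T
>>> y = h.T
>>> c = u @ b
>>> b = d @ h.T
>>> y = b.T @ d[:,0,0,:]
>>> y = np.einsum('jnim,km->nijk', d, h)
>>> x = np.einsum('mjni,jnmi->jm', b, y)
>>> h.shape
(3, 5)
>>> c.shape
(29, 31)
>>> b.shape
(23, 29, 31, 3)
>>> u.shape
(29, 29)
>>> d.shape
(23, 29, 31, 5)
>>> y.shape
(29, 31, 23, 3)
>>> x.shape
(29, 23)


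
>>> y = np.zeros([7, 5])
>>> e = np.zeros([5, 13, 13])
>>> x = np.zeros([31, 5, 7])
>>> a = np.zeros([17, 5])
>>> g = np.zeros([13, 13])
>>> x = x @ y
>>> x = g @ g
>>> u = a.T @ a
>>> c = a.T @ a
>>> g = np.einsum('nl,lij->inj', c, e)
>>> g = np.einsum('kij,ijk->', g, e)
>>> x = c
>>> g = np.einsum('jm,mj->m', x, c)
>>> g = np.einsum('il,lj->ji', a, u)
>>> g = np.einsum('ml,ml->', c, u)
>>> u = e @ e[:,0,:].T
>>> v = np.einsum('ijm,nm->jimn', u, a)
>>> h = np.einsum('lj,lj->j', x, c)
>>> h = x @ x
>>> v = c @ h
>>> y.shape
(7, 5)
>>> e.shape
(5, 13, 13)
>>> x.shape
(5, 5)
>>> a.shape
(17, 5)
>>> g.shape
()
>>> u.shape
(5, 13, 5)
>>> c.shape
(5, 5)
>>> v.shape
(5, 5)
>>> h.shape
(5, 5)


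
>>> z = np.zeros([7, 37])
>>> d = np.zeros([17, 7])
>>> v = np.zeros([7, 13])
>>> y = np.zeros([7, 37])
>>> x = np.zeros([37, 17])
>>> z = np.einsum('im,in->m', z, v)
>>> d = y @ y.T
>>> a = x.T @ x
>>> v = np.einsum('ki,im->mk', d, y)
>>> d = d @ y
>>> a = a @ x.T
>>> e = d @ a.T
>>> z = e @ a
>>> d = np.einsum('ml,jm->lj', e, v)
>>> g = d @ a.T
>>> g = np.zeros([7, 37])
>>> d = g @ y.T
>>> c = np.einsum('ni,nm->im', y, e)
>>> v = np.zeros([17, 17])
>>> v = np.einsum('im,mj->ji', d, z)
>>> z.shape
(7, 37)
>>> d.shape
(7, 7)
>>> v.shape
(37, 7)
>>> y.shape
(7, 37)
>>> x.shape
(37, 17)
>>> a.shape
(17, 37)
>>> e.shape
(7, 17)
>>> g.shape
(7, 37)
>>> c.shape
(37, 17)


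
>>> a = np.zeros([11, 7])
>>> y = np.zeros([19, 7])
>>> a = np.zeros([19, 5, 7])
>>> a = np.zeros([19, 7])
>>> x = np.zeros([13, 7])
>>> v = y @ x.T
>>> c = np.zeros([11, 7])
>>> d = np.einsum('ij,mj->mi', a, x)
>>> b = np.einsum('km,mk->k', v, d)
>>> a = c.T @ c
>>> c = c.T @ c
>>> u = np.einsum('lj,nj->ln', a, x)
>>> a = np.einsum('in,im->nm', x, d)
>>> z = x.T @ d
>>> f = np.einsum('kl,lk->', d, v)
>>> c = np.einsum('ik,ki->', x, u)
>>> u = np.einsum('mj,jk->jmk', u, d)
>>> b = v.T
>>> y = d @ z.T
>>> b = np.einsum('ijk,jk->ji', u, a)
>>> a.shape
(7, 19)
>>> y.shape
(13, 7)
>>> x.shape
(13, 7)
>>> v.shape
(19, 13)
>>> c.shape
()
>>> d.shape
(13, 19)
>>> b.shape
(7, 13)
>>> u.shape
(13, 7, 19)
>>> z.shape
(7, 19)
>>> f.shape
()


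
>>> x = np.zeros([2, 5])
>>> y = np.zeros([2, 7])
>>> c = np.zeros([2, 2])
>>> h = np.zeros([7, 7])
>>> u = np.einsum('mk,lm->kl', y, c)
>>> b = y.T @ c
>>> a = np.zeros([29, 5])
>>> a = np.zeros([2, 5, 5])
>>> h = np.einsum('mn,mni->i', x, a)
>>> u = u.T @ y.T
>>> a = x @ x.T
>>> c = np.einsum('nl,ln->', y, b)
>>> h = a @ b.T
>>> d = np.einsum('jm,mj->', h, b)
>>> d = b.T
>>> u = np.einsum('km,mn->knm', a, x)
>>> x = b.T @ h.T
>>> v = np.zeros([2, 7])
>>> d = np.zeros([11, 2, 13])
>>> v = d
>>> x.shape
(2, 2)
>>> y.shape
(2, 7)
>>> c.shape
()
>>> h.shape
(2, 7)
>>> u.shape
(2, 5, 2)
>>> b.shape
(7, 2)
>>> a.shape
(2, 2)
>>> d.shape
(11, 2, 13)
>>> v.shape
(11, 2, 13)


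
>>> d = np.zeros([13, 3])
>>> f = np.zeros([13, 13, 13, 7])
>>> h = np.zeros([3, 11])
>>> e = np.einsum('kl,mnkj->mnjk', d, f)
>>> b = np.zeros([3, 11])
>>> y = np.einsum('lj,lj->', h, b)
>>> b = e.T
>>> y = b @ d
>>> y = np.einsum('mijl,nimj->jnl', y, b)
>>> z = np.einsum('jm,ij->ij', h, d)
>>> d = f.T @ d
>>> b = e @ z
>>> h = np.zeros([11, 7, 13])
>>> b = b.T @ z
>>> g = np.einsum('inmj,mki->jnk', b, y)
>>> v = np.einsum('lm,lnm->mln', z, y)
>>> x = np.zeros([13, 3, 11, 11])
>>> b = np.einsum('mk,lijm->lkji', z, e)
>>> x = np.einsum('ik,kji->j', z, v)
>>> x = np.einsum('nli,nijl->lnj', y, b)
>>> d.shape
(7, 13, 13, 3)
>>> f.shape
(13, 13, 13, 7)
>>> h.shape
(11, 7, 13)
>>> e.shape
(13, 13, 7, 13)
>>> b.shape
(13, 3, 7, 13)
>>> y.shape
(13, 13, 3)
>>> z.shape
(13, 3)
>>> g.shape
(3, 7, 13)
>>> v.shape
(3, 13, 13)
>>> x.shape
(13, 13, 7)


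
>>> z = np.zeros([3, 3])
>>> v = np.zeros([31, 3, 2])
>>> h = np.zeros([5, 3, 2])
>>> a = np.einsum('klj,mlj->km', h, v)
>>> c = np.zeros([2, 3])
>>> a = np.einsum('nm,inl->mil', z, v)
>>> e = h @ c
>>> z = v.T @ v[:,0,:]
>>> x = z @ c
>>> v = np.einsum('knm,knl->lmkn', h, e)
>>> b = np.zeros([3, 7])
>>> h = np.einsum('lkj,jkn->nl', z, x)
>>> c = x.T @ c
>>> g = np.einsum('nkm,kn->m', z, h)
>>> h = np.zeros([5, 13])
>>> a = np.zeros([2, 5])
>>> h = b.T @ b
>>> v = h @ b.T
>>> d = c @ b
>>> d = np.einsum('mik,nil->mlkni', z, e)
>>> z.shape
(2, 3, 2)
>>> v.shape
(7, 3)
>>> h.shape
(7, 7)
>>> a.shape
(2, 5)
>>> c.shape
(3, 3, 3)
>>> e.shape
(5, 3, 3)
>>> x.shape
(2, 3, 3)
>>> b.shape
(3, 7)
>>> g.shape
(2,)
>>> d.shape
(2, 3, 2, 5, 3)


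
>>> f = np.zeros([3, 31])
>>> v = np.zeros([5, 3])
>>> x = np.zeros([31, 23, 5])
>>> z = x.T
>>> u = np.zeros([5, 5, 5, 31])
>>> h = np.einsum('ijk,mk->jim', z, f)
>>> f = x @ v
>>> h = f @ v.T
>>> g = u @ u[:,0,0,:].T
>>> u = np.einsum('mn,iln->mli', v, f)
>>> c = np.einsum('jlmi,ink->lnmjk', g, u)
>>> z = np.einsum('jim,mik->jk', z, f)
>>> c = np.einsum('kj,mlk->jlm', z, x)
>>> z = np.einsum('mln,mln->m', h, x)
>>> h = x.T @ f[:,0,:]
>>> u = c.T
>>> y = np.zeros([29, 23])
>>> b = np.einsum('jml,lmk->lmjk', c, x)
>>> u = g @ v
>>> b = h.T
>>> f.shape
(31, 23, 3)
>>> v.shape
(5, 3)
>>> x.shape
(31, 23, 5)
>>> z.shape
(31,)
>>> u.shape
(5, 5, 5, 3)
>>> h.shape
(5, 23, 3)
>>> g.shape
(5, 5, 5, 5)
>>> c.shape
(3, 23, 31)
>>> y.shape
(29, 23)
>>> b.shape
(3, 23, 5)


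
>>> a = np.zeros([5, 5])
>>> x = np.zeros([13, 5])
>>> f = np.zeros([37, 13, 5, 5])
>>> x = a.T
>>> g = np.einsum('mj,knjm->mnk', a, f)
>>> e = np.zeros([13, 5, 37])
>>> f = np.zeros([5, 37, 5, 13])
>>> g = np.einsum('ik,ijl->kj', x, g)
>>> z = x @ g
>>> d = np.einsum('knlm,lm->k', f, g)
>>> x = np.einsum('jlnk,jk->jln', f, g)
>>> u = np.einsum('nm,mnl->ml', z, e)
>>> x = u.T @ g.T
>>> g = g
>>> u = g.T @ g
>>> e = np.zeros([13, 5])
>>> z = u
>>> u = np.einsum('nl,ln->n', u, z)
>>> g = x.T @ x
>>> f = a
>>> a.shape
(5, 5)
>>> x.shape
(37, 5)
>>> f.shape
(5, 5)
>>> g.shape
(5, 5)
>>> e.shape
(13, 5)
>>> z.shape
(13, 13)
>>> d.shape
(5,)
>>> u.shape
(13,)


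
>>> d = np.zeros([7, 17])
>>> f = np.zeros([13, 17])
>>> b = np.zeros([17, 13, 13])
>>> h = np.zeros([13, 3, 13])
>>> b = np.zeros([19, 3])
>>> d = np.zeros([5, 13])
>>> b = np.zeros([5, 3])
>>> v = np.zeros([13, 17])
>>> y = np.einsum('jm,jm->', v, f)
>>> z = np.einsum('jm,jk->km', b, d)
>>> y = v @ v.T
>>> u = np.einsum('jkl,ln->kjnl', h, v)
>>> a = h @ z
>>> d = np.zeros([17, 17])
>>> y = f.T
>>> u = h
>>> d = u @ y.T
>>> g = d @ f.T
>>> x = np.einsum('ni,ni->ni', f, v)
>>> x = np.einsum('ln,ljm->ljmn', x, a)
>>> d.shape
(13, 3, 17)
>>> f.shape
(13, 17)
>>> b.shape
(5, 3)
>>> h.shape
(13, 3, 13)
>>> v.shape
(13, 17)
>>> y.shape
(17, 13)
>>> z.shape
(13, 3)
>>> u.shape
(13, 3, 13)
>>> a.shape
(13, 3, 3)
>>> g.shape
(13, 3, 13)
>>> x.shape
(13, 3, 3, 17)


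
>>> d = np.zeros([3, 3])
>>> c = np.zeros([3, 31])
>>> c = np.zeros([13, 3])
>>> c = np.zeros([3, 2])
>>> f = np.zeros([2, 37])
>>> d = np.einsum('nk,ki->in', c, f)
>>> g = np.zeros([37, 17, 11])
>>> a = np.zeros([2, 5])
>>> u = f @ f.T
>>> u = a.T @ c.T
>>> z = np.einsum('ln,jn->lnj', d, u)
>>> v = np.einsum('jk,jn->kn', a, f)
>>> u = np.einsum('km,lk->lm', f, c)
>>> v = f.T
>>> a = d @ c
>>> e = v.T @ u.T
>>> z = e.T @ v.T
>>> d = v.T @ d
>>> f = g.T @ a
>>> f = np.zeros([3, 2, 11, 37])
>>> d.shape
(2, 3)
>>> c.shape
(3, 2)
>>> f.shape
(3, 2, 11, 37)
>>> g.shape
(37, 17, 11)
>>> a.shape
(37, 2)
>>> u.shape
(3, 37)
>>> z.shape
(3, 37)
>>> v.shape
(37, 2)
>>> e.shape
(2, 3)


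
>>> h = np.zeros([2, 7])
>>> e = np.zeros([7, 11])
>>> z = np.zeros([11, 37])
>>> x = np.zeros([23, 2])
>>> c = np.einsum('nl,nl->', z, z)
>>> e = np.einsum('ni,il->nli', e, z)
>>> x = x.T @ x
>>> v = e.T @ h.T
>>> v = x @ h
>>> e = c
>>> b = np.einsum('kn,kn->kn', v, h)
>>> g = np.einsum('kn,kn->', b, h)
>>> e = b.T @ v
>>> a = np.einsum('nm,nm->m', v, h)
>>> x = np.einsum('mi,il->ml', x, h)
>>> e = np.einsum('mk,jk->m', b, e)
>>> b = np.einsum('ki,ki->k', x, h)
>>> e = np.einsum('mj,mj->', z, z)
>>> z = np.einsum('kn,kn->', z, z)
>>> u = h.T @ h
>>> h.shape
(2, 7)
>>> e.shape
()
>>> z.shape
()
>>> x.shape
(2, 7)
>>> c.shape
()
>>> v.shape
(2, 7)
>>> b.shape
(2,)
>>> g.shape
()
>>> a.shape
(7,)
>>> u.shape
(7, 7)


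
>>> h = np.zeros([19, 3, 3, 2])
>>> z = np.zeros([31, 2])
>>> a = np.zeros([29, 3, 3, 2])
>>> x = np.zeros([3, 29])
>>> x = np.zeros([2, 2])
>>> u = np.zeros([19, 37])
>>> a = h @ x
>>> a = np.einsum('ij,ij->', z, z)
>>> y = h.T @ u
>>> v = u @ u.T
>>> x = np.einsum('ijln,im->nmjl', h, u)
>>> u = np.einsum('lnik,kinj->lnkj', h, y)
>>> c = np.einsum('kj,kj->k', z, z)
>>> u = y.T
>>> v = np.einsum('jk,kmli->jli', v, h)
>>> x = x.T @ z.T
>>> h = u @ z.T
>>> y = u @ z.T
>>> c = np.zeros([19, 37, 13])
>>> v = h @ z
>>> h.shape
(37, 3, 3, 31)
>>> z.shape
(31, 2)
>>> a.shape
()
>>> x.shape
(3, 3, 37, 31)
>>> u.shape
(37, 3, 3, 2)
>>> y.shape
(37, 3, 3, 31)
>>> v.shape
(37, 3, 3, 2)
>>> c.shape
(19, 37, 13)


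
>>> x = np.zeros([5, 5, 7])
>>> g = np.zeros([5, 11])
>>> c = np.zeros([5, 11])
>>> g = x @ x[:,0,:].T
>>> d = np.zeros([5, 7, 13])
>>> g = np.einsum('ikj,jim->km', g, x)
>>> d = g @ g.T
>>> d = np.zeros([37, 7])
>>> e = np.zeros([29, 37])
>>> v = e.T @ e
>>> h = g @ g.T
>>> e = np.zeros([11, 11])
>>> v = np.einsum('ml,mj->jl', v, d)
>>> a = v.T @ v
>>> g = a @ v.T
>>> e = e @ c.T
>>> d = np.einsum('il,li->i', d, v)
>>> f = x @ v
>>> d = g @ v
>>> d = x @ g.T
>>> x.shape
(5, 5, 7)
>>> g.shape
(37, 7)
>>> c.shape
(5, 11)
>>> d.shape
(5, 5, 37)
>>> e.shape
(11, 5)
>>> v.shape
(7, 37)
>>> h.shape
(5, 5)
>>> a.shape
(37, 37)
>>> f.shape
(5, 5, 37)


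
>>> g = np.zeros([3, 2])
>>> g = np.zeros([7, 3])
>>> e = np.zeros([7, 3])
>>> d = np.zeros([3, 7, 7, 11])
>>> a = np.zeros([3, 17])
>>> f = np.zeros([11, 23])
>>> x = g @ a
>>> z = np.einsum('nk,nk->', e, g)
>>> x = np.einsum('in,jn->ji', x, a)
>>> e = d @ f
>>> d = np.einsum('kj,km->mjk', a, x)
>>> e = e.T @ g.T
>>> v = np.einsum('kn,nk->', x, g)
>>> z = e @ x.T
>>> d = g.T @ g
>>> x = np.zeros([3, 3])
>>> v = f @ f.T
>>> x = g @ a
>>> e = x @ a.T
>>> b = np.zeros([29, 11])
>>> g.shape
(7, 3)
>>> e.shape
(7, 3)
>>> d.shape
(3, 3)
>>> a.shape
(3, 17)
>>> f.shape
(11, 23)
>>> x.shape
(7, 17)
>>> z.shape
(23, 7, 7, 3)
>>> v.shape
(11, 11)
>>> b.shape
(29, 11)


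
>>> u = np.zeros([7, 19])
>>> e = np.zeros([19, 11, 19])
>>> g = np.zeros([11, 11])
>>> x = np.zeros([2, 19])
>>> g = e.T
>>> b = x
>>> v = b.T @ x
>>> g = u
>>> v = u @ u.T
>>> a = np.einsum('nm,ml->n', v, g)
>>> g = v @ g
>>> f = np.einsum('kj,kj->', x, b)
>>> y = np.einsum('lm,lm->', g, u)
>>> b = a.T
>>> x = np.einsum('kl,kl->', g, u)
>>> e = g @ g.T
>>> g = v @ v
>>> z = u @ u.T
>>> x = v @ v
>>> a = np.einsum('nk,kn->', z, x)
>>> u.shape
(7, 19)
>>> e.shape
(7, 7)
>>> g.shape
(7, 7)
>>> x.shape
(7, 7)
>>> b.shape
(7,)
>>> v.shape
(7, 7)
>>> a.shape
()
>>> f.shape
()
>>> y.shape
()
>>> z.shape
(7, 7)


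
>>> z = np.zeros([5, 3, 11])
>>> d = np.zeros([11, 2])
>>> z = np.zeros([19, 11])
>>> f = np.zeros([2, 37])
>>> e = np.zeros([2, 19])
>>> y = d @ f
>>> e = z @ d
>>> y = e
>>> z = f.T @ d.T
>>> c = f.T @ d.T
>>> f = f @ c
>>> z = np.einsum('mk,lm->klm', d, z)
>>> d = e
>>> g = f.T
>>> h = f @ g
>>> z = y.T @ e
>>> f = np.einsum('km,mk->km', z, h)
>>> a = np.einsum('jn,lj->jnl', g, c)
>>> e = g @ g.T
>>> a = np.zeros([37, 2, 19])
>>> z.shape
(2, 2)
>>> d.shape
(19, 2)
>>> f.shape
(2, 2)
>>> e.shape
(11, 11)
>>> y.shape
(19, 2)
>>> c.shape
(37, 11)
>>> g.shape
(11, 2)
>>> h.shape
(2, 2)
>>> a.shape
(37, 2, 19)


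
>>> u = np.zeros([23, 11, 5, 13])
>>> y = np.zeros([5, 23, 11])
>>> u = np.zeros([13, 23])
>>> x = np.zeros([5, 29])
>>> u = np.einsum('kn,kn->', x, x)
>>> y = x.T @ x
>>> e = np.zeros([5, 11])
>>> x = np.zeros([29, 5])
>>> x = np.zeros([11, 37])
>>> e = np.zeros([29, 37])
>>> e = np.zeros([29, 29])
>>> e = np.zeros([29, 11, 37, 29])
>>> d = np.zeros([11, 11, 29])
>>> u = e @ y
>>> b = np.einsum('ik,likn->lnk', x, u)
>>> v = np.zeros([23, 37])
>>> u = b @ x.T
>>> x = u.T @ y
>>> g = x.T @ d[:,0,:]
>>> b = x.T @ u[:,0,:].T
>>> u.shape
(29, 29, 11)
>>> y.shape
(29, 29)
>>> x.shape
(11, 29, 29)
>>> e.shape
(29, 11, 37, 29)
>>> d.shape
(11, 11, 29)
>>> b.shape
(29, 29, 29)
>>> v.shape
(23, 37)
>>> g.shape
(29, 29, 29)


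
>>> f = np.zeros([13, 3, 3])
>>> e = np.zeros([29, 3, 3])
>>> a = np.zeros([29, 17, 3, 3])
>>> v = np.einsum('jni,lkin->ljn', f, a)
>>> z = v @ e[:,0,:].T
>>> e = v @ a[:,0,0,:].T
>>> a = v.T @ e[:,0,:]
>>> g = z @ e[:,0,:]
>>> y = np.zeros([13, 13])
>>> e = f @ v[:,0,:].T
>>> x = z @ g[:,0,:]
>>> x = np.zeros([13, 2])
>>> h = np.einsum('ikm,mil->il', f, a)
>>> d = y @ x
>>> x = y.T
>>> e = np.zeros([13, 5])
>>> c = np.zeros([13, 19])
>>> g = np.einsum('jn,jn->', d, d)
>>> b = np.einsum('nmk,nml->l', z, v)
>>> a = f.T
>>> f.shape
(13, 3, 3)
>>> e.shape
(13, 5)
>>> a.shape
(3, 3, 13)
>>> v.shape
(29, 13, 3)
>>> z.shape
(29, 13, 29)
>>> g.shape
()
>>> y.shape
(13, 13)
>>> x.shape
(13, 13)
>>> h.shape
(13, 29)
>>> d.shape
(13, 2)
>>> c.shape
(13, 19)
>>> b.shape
(3,)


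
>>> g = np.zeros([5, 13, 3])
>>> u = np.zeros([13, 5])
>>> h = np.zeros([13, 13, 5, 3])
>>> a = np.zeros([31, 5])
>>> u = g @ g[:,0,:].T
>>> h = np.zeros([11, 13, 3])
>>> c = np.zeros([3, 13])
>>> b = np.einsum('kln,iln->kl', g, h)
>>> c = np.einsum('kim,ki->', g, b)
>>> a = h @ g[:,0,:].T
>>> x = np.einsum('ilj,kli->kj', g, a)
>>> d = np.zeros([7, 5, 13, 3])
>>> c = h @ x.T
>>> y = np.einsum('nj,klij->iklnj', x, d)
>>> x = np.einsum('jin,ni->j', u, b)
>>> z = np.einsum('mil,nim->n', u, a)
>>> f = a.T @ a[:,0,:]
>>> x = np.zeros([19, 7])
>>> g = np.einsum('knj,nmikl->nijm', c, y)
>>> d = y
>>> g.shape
(13, 5, 11, 7)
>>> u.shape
(5, 13, 5)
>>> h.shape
(11, 13, 3)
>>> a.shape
(11, 13, 5)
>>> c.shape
(11, 13, 11)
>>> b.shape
(5, 13)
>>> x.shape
(19, 7)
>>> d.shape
(13, 7, 5, 11, 3)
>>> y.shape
(13, 7, 5, 11, 3)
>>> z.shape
(11,)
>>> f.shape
(5, 13, 5)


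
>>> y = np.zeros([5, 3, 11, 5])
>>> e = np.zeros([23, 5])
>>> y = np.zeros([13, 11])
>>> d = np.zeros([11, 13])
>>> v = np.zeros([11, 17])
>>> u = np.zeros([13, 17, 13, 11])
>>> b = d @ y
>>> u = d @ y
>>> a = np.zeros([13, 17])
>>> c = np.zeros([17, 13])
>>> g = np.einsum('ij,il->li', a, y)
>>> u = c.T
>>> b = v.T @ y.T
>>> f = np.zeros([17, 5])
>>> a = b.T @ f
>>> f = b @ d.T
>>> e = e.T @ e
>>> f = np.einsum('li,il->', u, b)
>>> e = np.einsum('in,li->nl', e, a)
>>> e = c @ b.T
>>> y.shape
(13, 11)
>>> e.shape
(17, 17)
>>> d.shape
(11, 13)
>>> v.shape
(11, 17)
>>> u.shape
(13, 17)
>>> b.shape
(17, 13)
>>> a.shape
(13, 5)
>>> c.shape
(17, 13)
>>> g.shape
(11, 13)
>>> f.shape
()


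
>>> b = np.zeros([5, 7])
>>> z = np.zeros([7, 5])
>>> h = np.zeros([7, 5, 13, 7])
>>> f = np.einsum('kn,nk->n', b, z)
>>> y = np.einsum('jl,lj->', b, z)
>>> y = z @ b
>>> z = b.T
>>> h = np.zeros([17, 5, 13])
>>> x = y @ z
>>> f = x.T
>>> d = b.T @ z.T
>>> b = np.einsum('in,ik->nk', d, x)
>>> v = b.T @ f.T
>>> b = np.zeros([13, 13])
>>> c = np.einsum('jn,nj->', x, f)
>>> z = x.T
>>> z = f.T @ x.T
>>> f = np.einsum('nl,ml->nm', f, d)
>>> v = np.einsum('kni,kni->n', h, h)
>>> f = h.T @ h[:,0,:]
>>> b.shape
(13, 13)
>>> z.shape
(7, 7)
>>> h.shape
(17, 5, 13)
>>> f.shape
(13, 5, 13)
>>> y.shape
(7, 7)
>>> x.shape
(7, 5)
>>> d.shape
(7, 7)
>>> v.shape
(5,)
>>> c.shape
()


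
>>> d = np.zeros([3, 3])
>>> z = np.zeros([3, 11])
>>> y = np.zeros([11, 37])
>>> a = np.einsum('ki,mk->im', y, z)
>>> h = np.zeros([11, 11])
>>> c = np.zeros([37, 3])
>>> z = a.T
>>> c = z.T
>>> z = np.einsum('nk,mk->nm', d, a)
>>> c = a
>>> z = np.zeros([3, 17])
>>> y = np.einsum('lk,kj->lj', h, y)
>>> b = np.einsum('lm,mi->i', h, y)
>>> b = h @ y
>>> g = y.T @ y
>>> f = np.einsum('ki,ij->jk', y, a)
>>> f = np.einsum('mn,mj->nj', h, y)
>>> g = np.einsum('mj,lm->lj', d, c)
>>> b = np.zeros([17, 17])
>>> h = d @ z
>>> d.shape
(3, 3)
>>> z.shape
(3, 17)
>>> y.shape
(11, 37)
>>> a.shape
(37, 3)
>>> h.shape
(3, 17)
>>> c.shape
(37, 3)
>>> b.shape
(17, 17)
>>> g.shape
(37, 3)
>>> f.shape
(11, 37)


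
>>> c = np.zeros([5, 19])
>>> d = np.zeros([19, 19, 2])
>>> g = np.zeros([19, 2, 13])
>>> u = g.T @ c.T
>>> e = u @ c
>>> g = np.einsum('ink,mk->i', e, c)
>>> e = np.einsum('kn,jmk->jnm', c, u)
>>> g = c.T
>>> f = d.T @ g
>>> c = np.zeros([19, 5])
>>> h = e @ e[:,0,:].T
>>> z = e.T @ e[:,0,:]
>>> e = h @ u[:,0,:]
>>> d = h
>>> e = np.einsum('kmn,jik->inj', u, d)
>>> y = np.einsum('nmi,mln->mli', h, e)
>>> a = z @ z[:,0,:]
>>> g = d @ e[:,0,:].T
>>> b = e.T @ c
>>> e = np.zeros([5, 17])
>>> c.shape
(19, 5)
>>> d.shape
(13, 19, 13)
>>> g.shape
(13, 19, 19)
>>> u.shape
(13, 2, 5)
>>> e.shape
(5, 17)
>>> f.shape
(2, 19, 5)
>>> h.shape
(13, 19, 13)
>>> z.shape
(2, 19, 2)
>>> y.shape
(19, 5, 13)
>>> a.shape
(2, 19, 2)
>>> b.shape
(13, 5, 5)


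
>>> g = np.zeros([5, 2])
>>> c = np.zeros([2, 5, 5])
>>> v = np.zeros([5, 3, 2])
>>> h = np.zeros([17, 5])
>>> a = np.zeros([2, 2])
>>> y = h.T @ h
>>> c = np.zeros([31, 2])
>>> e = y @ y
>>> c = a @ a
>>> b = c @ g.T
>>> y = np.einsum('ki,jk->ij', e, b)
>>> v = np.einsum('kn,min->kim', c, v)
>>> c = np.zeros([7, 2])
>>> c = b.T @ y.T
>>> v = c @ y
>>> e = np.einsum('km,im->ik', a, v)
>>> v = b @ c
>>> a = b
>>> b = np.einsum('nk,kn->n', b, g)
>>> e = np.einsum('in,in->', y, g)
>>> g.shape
(5, 2)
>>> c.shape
(5, 5)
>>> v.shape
(2, 5)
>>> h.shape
(17, 5)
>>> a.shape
(2, 5)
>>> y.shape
(5, 2)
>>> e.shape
()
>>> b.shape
(2,)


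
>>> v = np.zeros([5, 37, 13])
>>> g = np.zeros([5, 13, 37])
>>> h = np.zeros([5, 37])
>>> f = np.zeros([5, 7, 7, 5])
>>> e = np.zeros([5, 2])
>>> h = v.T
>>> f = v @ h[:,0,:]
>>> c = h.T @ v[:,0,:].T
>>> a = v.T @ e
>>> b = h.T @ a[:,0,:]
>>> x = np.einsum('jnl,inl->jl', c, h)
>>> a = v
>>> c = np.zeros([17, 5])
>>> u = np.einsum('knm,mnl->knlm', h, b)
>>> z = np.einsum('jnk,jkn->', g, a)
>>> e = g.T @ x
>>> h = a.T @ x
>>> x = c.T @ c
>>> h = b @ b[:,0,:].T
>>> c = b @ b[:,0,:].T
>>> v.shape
(5, 37, 13)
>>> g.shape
(5, 13, 37)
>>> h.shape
(5, 37, 5)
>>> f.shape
(5, 37, 5)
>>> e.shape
(37, 13, 5)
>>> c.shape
(5, 37, 5)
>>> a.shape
(5, 37, 13)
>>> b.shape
(5, 37, 2)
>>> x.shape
(5, 5)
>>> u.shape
(13, 37, 2, 5)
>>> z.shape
()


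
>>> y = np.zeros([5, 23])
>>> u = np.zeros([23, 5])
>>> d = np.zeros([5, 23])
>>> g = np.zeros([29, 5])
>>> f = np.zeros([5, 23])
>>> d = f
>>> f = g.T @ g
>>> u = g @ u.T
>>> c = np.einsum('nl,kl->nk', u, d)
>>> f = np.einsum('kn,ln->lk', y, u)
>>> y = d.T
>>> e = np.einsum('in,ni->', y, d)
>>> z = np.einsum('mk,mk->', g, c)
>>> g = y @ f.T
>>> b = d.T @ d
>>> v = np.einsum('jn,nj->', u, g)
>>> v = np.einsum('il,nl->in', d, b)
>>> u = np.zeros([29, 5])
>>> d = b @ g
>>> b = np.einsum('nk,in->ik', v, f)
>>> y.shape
(23, 5)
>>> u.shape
(29, 5)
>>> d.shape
(23, 29)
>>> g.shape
(23, 29)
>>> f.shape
(29, 5)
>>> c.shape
(29, 5)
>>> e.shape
()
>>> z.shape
()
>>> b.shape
(29, 23)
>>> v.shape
(5, 23)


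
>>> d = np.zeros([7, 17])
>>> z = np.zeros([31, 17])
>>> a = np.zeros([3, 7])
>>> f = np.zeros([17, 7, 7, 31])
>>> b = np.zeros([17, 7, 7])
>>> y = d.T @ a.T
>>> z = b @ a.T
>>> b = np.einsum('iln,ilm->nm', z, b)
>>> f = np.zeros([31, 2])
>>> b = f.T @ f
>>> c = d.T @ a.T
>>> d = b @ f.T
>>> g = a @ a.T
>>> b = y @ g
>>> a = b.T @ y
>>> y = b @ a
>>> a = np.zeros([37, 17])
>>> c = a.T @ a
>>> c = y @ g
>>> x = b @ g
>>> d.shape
(2, 31)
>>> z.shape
(17, 7, 3)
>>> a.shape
(37, 17)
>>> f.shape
(31, 2)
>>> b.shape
(17, 3)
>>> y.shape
(17, 3)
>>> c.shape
(17, 3)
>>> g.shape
(3, 3)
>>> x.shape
(17, 3)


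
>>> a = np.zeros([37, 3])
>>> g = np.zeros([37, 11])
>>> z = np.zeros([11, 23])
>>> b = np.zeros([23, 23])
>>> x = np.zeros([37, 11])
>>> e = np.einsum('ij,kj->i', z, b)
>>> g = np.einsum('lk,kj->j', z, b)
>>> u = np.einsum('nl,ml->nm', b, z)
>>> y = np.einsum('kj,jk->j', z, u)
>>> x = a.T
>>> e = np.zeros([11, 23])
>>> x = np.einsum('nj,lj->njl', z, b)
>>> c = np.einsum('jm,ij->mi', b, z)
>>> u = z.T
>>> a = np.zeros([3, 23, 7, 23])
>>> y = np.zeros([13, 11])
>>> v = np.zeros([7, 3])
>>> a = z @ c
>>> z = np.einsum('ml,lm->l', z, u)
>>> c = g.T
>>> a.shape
(11, 11)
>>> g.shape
(23,)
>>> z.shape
(23,)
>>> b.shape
(23, 23)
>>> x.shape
(11, 23, 23)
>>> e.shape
(11, 23)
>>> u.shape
(23, 11)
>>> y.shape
(13, 11)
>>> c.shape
(23,)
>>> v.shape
(7, 3)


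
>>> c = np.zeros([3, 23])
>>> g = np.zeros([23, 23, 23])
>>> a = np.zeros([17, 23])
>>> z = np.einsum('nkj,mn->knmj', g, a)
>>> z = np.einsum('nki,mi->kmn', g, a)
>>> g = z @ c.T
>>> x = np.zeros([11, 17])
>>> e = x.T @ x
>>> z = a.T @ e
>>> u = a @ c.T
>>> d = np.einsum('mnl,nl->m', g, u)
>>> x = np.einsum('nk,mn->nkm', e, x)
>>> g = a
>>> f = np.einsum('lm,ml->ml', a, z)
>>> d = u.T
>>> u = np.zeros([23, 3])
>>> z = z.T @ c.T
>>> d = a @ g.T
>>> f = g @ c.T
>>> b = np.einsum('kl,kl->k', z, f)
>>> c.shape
(3, 23)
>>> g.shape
(17, 23)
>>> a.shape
(17, 23)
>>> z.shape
(17, 3)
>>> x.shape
(17, 17, 11)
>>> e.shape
(17, 17)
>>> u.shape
(23, 3)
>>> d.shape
(17, 17)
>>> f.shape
(17, 3)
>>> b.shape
(17,)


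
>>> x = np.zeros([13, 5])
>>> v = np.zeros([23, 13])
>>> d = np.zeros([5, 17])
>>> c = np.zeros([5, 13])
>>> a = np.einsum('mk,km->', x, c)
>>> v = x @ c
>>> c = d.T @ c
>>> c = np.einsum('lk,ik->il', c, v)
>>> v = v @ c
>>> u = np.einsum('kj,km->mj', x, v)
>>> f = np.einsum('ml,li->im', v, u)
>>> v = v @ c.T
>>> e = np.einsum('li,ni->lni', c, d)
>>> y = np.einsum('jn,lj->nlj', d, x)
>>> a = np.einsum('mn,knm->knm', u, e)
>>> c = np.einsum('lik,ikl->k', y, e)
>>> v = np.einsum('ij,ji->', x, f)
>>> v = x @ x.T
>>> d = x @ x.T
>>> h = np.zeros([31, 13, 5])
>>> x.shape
(13, 5)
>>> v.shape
(13, 13)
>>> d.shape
(13, 13)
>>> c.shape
(5,)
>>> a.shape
(13, 5, 17)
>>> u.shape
(17, 5)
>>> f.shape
(5, 13)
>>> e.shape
(13, 5, 17)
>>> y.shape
(17, 13, 5)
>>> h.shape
(31, 13, 5)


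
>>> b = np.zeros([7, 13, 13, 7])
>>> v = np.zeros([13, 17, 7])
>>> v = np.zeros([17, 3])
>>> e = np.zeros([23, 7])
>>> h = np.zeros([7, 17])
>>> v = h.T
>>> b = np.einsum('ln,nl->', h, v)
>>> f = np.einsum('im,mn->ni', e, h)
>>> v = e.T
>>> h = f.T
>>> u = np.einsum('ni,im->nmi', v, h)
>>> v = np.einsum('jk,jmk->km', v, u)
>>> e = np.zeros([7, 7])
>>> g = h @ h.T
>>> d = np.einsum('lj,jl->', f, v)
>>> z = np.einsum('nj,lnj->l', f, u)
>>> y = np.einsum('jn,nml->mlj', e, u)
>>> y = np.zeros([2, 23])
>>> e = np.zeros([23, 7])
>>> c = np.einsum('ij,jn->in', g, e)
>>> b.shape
()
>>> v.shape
(23, 17)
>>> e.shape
(23, 7)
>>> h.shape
(23, 17)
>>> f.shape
(17, 23)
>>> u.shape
(7, 17, 23)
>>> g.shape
(23, 23)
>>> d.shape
()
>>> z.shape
(7,)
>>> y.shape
(2, 23)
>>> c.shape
(23, 7)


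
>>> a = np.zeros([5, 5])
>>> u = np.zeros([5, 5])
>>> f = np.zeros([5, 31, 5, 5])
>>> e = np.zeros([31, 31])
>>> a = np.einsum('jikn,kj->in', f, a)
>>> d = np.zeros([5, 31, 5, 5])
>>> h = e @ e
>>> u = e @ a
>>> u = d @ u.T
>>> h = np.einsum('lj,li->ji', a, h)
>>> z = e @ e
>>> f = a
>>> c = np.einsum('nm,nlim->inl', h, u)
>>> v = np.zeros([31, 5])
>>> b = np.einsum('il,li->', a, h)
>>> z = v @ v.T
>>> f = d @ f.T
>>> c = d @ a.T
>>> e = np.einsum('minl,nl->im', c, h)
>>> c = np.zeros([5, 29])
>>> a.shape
(31, 5)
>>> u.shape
(5, 31, 5, 31)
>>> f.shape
(5, 31, 5, 31)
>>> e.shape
(31, 5)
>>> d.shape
(5, 31, 5, 5)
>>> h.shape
(5, 31)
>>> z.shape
(31, 31)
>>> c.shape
(5, 29)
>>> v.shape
(31, 5)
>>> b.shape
()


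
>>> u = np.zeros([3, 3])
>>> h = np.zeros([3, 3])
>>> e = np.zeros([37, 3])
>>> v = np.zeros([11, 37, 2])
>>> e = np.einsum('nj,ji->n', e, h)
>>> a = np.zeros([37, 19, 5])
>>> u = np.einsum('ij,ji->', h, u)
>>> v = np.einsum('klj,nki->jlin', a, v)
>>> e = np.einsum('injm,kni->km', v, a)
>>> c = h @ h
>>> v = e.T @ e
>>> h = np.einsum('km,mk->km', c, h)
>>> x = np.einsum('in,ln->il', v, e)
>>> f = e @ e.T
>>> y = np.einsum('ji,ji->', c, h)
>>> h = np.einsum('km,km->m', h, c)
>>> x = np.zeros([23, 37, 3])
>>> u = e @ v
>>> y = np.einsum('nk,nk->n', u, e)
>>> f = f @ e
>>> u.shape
(37, 11)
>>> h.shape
(3,)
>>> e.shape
(37, 11)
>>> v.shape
(11, 11)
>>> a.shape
(37, 19, 5)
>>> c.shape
(3, 3)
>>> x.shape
(23, 37, 3)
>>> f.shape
(37, 11)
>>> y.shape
(37,)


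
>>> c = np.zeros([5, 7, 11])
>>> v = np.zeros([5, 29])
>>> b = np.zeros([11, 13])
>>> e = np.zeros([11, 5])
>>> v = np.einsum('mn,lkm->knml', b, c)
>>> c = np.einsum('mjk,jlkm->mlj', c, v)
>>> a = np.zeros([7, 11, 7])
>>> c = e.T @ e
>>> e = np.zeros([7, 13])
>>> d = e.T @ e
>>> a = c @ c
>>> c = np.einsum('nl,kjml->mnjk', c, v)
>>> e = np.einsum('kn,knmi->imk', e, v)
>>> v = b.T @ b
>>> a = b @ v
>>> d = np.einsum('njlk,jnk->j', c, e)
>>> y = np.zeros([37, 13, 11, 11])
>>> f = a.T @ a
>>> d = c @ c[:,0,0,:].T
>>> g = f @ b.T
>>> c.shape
(11, 5, 13, 7)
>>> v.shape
(13, 13)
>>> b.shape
(11, 13)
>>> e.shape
(5, 11, 7)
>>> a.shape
(11, 13)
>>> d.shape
(11, 5, 13, 11)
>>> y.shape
(37, 13, 11, 11)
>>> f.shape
(13, 13)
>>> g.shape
(13, 11)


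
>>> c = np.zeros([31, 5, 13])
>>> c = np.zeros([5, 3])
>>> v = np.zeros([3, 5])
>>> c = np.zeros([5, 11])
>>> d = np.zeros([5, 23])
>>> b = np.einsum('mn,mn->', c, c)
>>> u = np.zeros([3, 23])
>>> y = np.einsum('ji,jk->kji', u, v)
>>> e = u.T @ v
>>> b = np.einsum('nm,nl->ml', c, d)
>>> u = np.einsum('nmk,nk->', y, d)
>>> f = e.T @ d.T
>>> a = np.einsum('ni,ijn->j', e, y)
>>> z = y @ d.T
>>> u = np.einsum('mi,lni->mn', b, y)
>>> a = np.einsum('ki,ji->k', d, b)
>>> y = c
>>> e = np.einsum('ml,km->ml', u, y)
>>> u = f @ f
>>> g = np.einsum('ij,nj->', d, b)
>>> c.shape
(5, 11)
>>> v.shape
(3, 5)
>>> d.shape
(5, 23)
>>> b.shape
(11, 23)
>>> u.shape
(5, 5)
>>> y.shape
(5, 11)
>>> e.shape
(11, 3)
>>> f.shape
(5, 5)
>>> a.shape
(5,)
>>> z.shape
(5, 3, 5)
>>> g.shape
()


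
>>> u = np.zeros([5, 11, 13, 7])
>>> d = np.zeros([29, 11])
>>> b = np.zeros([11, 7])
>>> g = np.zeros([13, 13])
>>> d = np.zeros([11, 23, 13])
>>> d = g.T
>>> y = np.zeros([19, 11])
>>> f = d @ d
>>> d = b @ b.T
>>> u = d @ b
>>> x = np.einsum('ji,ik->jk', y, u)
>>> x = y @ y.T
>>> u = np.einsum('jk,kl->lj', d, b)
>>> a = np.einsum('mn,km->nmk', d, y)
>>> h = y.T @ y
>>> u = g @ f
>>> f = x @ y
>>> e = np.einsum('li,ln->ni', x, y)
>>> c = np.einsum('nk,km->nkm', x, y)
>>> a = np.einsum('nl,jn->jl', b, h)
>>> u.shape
(13, 13)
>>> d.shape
(11, 11)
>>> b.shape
(11, 7)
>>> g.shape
(13, 13)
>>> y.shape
(19, 11)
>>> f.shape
(19, 11)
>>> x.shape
(19, 19)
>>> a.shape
(11, 7)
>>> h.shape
(11, 11)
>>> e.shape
(11, 19)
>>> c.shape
(19, 19, 11)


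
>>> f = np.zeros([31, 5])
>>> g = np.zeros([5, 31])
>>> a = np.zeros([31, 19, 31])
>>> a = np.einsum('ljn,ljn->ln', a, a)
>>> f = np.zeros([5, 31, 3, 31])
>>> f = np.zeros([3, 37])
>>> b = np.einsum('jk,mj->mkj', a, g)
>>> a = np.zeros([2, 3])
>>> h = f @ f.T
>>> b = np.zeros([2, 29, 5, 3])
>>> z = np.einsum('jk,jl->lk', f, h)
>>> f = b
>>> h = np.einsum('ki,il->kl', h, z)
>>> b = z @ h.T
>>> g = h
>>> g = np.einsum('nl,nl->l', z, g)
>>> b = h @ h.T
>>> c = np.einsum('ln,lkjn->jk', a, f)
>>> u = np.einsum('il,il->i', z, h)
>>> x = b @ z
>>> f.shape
(2, 29, 5, 3)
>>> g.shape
(37,)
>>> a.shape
(2, 3)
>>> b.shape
(3, 3)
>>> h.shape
(3, 37)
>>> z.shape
(3, 37)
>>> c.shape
(5, 29)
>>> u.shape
(3,)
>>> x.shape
(3, 37)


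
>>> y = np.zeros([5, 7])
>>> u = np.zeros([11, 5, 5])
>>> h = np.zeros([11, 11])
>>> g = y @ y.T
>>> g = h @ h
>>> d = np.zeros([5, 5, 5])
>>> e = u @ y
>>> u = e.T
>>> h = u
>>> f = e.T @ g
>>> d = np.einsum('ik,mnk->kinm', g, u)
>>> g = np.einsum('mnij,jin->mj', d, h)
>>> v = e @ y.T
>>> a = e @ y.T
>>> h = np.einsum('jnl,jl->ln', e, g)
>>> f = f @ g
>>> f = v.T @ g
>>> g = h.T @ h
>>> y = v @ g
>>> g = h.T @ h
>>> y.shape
(11, 5, 5)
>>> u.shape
(7, 5, 11)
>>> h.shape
(7, 5)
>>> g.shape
(5, 5)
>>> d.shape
(11, 11, 5, 7)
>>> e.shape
(11, 5, 7)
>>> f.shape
(5, 5, 7)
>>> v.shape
(11, 5, 5)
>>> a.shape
(11, 5, 5)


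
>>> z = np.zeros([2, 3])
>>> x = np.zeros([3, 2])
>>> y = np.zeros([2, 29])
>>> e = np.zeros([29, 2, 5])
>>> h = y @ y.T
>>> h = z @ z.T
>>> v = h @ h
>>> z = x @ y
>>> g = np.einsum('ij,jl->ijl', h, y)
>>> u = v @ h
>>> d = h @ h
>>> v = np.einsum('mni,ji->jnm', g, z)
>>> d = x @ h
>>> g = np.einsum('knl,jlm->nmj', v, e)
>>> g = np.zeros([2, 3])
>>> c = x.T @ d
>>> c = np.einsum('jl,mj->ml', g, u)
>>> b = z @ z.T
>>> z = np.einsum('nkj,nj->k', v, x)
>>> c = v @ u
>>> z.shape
(2,)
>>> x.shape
(3, 2)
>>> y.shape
(2, 29)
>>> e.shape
(29, 2, 5)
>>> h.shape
(2, 2)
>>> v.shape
(3, 2, 2)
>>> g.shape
(2, 3)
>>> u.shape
(2, 2)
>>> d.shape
(3, 2)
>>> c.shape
(3, 2, 2)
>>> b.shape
(3, 3)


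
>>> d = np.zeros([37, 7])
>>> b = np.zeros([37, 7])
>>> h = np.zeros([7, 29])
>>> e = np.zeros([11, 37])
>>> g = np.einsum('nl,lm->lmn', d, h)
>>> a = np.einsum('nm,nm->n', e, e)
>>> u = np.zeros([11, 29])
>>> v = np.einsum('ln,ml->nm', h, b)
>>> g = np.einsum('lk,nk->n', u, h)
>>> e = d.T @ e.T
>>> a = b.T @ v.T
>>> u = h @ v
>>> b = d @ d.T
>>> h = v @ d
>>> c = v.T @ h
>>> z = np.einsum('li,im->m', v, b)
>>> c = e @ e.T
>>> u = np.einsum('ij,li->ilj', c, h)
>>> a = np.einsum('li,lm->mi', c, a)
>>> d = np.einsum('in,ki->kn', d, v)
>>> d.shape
(29, 7)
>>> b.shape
(37, 37)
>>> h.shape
(29, 7)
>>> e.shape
(7, 11)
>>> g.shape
(7,)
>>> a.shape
(29, 7)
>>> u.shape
(7, 29, 7)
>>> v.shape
(29, 37)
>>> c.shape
(7, 7)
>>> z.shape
(37,)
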